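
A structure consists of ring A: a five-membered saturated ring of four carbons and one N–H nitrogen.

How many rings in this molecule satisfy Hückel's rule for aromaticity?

0

Ring A has only sp³ atoms, so it is not fully conjugated — not aromatic (pyrrolidine).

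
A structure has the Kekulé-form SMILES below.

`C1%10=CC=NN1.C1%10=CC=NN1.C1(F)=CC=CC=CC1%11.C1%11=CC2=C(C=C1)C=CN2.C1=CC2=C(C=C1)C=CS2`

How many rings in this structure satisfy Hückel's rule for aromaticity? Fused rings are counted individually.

The SMILES encodes a five-membered ring with two adjacent nitrogens (one bearing H, one in a double bond) and two double bonds; a five-membered ring with two adjacent nitrogens (one bearing H, one in a double bond) and two double bonds; a seven-membered carbon ring with three C=C double bonds and one sp³ carbon; a six-membered carbon ring with three alternating C=C double bonds, fused to a five-membered ring containing one N–H nitrogen and two C=C double bonds; a six-membered carbon ring with three alternating C=C double bonds, fused to a five-membered ring containing one sulfur and two C=C double bonds.
The 5-membered ring with two adjacent nitrogens (one N–H, one =N–) has a continuous p-orbital overlap around the ring; 2 ring double bonds (4 π electrons) plus a heteroatom lone pair (2) give 6 π electrons. Since 6 = 4n+2 (n=1), it is aromatic (pyrazole).
The second 5-membered ring with two adjacent nitrogens (one N–H, one =N–) is fully conjugated (every ring atom contributes a p orbital); 2 ring double bonds (4 π electrons) plus a heteroatom lone pair (2) give 6 π electrons. Since 6 = 4n+2 (n=1), it is aromatic (pyrazole).
The 7-membered ring has one sp³ carbon, so it is not fully conjugated — not aromatic (cycloheptatriene).
The fused 6/5-membered bicyclic (with one N–H) is a single π system with 9 sp² atoms and 10 π electrons from ring double bonds plus a heteroatom lone pair. 10 = 4(2)+2, so the system is aromatic and both rings count as aromatic (indole).
The fused 6/5-membered bicyclic (with one sulfur) is a single π system with 9 sp² atoms and 10 π electrons from ring double bonds plus a heteroatom lone pair. 10 = 4(2)+2, so the system is aromatic and both rings count as aromatic (benzothiophene).
6 of the 7 rings are aromatic. Total: 6.

6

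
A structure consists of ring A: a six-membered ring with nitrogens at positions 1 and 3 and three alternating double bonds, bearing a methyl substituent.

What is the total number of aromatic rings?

Ring A is fully conjugated (every ring atom contributes a p orbital); 3 ring double bonds give 6 π electrons. Since 6 = 4n+2 (n=1), ring A is aromatic (pyrimidine).

1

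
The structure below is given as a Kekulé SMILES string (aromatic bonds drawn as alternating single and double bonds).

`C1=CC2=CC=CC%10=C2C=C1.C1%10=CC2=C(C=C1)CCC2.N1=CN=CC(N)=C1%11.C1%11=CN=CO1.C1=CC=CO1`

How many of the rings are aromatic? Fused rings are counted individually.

6

The SMILES encodes two fused six-membered carbon rings, each with three alternating C=C double bonds; a six-membered carbon ring with three alternating C=C double bonds, fused to a saturated five-membered carbon ring; a six-membered ring with nitrogens at positions 1 and 3 and three alternating double bonds; a five-membered ring with an oxygen at position 1 and a nitrogen at position 3 (in a C=N bond), with two double bonds; a five-membered ring of four carbons and one oxygen, with two C=C double bonds.
The fused 6/6-membered bicyclic is a single π system with 10 sp² atoms and 10 π electrons from ring double bonds. 10 = 4(2)+2, so the system is aromatic and both rings count as aromatic (naphthalene).
The 6-membered ring has a continuous p-orbital overlap around the ring; 3 ring double bonds give 6 π electrons. Since 6 = 4n+2 (n=1), it is aromatic (benzene ring).
The 5-membered ring has three sp³ carbons, so it is not fully conjugated — not aromatic (cyclopentane ring).
The 6-membered ring with two nitrogens (1,3) is planar and fully conjugated; 3 ring double bonds give 6 π electrons. That satisfies 4n+2 with n=1, so it is aromatic (pyrimidine).
The 5-membered ring with one oxygen and one =N– is fully conjugated (every ring atom contributes a p orbital); 2 ring double bonds (4 π electrons) plus a heteroatom lone pair (2) give 6 π electrons. Since 6 = 4n+2 (n=1), it is aromatic (oxazole).
The 5-membered ring with one oxygen is planar and fully conjugated; 2 ring double bonds (4 π electrons) plus a heteroatom lone pair (2) give 6 π electrons. Since 6 = 4n+2 (n=1), it is aromatic (furan).
6 of the 7 rings are aromatic. Total: 6.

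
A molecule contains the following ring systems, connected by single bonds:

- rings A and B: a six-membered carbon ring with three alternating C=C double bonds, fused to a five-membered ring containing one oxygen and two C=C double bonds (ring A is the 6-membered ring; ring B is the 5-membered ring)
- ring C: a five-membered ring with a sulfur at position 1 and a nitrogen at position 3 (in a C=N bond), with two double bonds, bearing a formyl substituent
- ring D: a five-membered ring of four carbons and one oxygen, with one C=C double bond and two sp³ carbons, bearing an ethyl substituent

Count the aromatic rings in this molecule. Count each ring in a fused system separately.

3

Rings A and B form a fused bicyclic system (with one oxygen) with 9 sp² atoms and 10 π electrons from ring double bonds plus a heteroatom lone pair. 10 = 4(2)+2, so the system is aromatic and both rings count as aromatic (benzofuran).
Ring C is planar and fully conjugated; 2 ring double bonds (4 π electrons) plus a heteroatom lone pair (2) give 6 π electrons. 6 = 4(1)+2, so ring C is aromatic (thiazole).
Ring D has two sp³ carbons, so it is not fully conjugated — not aromatic (2,3-dihydrofuran).
Aromatic: A, B, C. Total: 3.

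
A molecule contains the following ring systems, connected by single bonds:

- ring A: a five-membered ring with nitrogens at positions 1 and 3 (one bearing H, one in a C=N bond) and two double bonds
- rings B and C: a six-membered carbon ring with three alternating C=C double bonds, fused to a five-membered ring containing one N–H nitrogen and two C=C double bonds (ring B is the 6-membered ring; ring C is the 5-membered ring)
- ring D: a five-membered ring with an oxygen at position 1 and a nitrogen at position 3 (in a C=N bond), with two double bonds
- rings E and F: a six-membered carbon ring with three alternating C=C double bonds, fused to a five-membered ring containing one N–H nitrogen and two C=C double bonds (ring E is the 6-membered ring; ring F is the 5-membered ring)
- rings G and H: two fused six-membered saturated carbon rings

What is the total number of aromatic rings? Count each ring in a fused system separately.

6

Ring A has a continuous p-orbital overlap around the ring; 2 ring double bonds (4 π electrons) plus a heteroatom lone pair (2) give 6 π electrons. 6 = 4(1)+2, so ring A is aromatic (imidazole).
Rings B and C form a fused bicyclic system (with one N–H) with 9 sp² atoms and 10 π electrons from ring double bonds plus a heteroatom lone pair. 10 = 4(2)+2, so the system is aromatic and both rings count as aromatic (indole).
Ring D has a continuous p-orbital overlap around the ring; 2 ring double bonds (4 π electrons) plus a heteroatom lone pair (2) give 6 π electrons. Since 6 = 4n+2 (n=1), ring D is aromatic (oxazole).
Rings E and F form a fused bicyclic system (with one N–H) with 9 sp² atoms and 10 π electrons from ring double bonds plus a heteroatom lone pair. 10 = 4(2)+2, so the system is aromatic and both rings count as aromatic (indole).
Ring G has only sp³ atoms, so it is not fully conjugated — not aromatic (cyclohexane ring).
Ring H has only sp³ atoms, so it is not fully conjugated — not aromatic (cyclohexane ring).
Aromatic: A, B, C, D, E, F. Total: 6.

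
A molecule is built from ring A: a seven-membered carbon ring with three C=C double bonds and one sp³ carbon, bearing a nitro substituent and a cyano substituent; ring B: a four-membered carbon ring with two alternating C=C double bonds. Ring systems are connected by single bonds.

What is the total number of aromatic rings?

0

Ring A has one sp³ carbon, so it is not fully conjugated — not aromatic (cycloheptatriene).
Ring B has only sp² ring atoms; a planar conformation would have a fully conjugated π system of 4 electrons. But 4 = 4(1), which is 4n not 4n+2, so ring B is not aromatic (cyclobutadiene) — cyclobutadiene is antiaromatic and distorts to a rectangle.
No ring is aromatic. Total: 0.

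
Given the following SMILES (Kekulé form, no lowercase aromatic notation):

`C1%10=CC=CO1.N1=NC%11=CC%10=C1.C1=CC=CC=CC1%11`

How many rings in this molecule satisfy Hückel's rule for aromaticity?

The SMILES encodes a five-membered ring of four carbons and one oxygen, with two C=C double bonds; a six-membered ring with two adjacent nitrogens and three alternating double bonds; a seven-membered carbon ring with three C=C double bonds and one sp³ carbon.
The 5-membered ring with one oxygen is planar and fully conjugated; 2 ring double bonds (4 π electrons) plus a heteroatom lone pair (2) give 6 π electrons. That satisfies 4n+2 with n=1, so it is aromatic (furan).
The 6-membered ring with two nitrogens (1,2) is fully conjugated (every ring atom contributes a p orbital); 3 ring double bonds give 6 π electrons. That satisfies 4n+2 with n=1, so it is aromatic (pyridazine).
The 7-membered ring has one sp³ carbon, so it is not fully conjugated — not aromatic (cycloheptatriene).
2 of the 3 rings are aromatic. Total: 2.

2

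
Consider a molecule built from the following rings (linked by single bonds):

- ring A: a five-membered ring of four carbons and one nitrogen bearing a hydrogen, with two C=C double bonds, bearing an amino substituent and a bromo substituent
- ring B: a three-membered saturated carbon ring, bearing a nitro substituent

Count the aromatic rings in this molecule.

Ring A has a continuous p-orbital overlap around the ring; 2 ring double bonds (4 π electrons) plus a heteroatom lone pair (2) give 6 π electrons. That satisfies 4n+2 with n=1, so ring A is aromatic (pyrrole).
Ring B has only sp³ atoms, so it is not fully conjugated — not aromatic (cyclopropane).
Aromatic: A. Total: 1.

1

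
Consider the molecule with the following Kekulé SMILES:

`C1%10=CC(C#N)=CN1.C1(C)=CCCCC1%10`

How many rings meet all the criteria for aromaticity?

The SMILES encodes a five-membered ring of four carbons and one nitrogen bearing a hydrogen, with two C=C double bonds; a six-membered carbon ring with one C=C double bond.
The 5-membered ring with one N–H has a continuous p-orbital overlap around the ring; 2 ring double bonds (4 π electrons) plus a heteroatom lone pair (2) give 6 π electrons. Since 6 = 4n+2 (n=1), it is aromatic (pyrrole).
The 6-membered ring has four sp³ carbons, so it is not fully conjugated — not aromatic (cyclohexene).
1 of the 2 rings is aromatic. Total: 1.

1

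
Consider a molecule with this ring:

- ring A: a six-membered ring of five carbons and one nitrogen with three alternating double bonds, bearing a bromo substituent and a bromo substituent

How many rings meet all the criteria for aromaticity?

1

Ring A is planar and fully conjugated; 3 ring double bonds give 6 π electrons. 6 = 4(1)+2, so ring A is aromatic (pyridine).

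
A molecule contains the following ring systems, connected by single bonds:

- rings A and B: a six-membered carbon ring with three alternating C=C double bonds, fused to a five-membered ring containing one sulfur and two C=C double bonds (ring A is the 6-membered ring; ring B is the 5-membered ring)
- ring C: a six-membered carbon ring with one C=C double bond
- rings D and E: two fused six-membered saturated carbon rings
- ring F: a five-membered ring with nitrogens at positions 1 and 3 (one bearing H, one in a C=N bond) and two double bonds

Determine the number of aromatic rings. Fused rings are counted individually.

3

Rings A and B form a fused bicyclic system (with one sulfur) with 9 sp² atoms and 10 π electrons from ring double bonds plus a heteroatom lone pair. 10 = 4(2)+2, so the system is aromatic and both rings count as aromatic (benzothiophene).
Ring C has four sp³ carbons, so it is not fully conjugated — not aromatic (cyclohexene).
Ring D has only sp³ atoms, so it is not fully conjugated — not aromatic (cyclohexane ring).
Ring E has only sp³ atoms, so it is not fully conjugated — not aromatic (cyclohexane ring).
Ring F is planar and fully conjugated; 2 ring double bonds (4 π electrons) plus a heteroatom lone pair (2) give 6 π electrons. Since 6 = 4n+2 (n=1), ring F is aromatic (imidazole).
Aromatic: A, B, F. Total: 3.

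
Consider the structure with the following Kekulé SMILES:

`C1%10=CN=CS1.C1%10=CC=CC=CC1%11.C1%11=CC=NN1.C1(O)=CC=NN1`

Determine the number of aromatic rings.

3

The SMILES encodes a five-membered ring with a sulfur at position 1 and a nitrogen at position 3 (in a C=N bond), with two double bonds; a seven-membered carbon ring with three C=C double bonds and one sp³ carbon; a five-membered ring with two adjacent nitrogens (one bearing H, one in a double bond) and two double bonds; a five-membered ring with two adjacent nitrogens (one bearing H, one in a double bond) and two double bonds.
The 5-membered ring with one sulfur and one =N– is fully conjugated (every ring atom contributes a p orbital); 2 ring double bonds (4 π electrons) plus a heteroatom lone pair (2) give 6 π electrons. 6 = 4(1)+2, so it is aromatic (thiazole).
The 7-membered ring has one sp³ carbon, so it is not fully conjugated — not aromatic (cycloheptatriene).
The 5-membered ring with two adjacent nitrogens (one N–H, one =N–) has a continuous p-orbital overlap around the ring; 2 ring double bonds (4 π electrons) plus a heteroatom lone pair (2) give 6 π electrons. Since 6 = 4n+2 (n=1), it is aromatic (pyrazole).
The second 5-membered ring with two adjacent nitrogens (one N–H, one =N–) has a continuous p-orbital overlap around the ring; 2 ring double bonds (4 π electrons) plus a heteroatom lone pair (2) give 6 π electrons. 6 = 4(1)+2, so it is aromatic (pyrazole).
3 of the 4 rings are aromatic. Total: 3.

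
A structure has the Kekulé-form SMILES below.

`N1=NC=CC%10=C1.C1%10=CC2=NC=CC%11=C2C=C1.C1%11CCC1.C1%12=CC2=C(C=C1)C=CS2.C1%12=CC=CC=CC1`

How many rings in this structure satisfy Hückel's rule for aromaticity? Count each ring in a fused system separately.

The SMILES encodes a six-membered ring with two adjacent nitrogens and three alternating double bonds; two fused six-membered rings, each with three alternating double bonds; one ring is all carbon and the other has one ring nitrogen; a four-membered saturated carbon ring; a six-membered carbon ring with three alternating C=C double bonds, fused to a five-membered ring containing one sulfur and two C=C double bonds; a seven-membered carbon ring with three C=C double bonds and one sp³ carbon.
The 6-membered ring with two nitrogens (1,2) has a continuous p-orbital overlap around the ring; 3 ring double bonds give 6 π electrons. That satisfies 4n+2 with n=1, so it is aromatic (pyridazine).
The fused 6/6-membered bicyclic (with one nitrogen) is a single π system with 10 sp² atoms and 10 π electrons from ring double bonds. 10 = 4(2)+2, so the system is aromatic and both rings count as aromatic (quinoline).
The 4-membered ring has only sp³ atoms, so it is not fully conjugated — not aromatic (cyclobutane).
The fused 6/5-membered bicyclic (with one sulfur) is a single π system with 9 sp² atoms and 10 π electrons from ring double bonds plus a heteroatom lone pair. 10 = 4(2)+2, so the system is aromatic and both rings count as aromatic (benzothiophene).
The 7-membered ring has one sp³ carbon, so it is not fully conjugated — not aromatic (cycloheptatriene).
5 of the 7 rings are aromatic. Total: 5.

5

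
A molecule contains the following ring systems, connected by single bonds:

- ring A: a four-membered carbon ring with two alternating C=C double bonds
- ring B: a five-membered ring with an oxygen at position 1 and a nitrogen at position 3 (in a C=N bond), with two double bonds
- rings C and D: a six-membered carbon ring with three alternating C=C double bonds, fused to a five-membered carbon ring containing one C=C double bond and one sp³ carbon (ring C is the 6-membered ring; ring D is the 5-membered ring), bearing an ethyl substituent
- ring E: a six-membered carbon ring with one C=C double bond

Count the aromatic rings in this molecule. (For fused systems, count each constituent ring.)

2

Ring A has only sp² ring atoms; a planar conformation would have a fully conjugated π system of 4 electrons. But 4 = 4(1), which is 4n not 4n+2, so ring A is not aromatic (cyclobutadiene) — cyclobutadiene is antiaromatic and distorts to a rectangle.
Ring B is planar and fully conjugated; 2 ring double bonds (4 π electrons) plus a heteroatom lone pair (2) give 6 π electrons. That satisfies 4n+2 with n=1, so ring B is aromatic (oxazole).
Ring C has a continuous p-orbital overlap around the ring; 3 ring double bonds give 6 π electrons. That satisfies 4n+2 with n=1, so ring C is aromatic (benzene ring).
Ring D has one sp³ carbon, so it is not fully conjugated — not aromatic (cyclopentene ring).
Ring E has four sp³ carbons, so it is not fully conjugated — not aromatic (cyclohexene).
Aromatic: B, C. Total: 2.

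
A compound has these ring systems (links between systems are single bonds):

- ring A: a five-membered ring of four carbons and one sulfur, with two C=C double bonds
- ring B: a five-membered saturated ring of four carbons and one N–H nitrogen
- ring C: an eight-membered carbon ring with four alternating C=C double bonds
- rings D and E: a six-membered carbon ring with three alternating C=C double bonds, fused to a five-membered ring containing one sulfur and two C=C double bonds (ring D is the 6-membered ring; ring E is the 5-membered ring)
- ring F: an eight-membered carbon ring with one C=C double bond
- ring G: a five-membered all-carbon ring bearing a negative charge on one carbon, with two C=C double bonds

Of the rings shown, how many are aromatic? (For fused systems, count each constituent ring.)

4

Ring A is planar and fully conjugated; 2 ring double bonds (4 π electrons) plus a heteroatom lone pair (2) give 6 π electrons. Since 6 = 4n+2 (n=1), ring A is aromatic (thiophene).
Ring B has only sp³ atoms, so it is not fully conjugated — not aromatic (pyrrolidine).
Ring C has only sp² ring atoms; a planar conformation would have a fully conjugated π system of 8 electrons. But 8 = 4(2), which is 4n not 4n+2, so ring C is not aromatic (cyclooctatetraene) — cyclooctatetraene distorts into a non-planar tub to avoid antiaromaticity.
Rings D and E form a fused bicyclic system (with one sulfur) with 9 sp² atoms and 10 π electrons from ring double bonds plus a heteroatom lone pair. 10 = 4(2)+2, so the system is aromatic and both rings count as aromatic (benzothiophene).
Ring F has six sp³ carbons, so it is not fully conjugated — not aromatic (cyclooctene).
Ring G has a continuous p-orbital overlap around the ring; 2 ring double bonds (4 π electrons) plus the carbanion lone pair (2) give 6 π electrons. 6 = 4(1)+2, so ring G is aromatic (cyclopentadienyl anion).
Aromatic: A, D, E, G. Total: 4.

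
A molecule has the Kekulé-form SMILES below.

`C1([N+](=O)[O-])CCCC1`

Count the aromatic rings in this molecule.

The SMILES encodes a five-membered saturated carbon ring.
The 5-membered ring has only sp³ atoms, so it is not fully conjugated — not aromatic (cyclopentane).

0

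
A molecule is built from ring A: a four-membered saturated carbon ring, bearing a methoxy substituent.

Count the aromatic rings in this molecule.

Ring A has only sp³ atoms, so it is not fully conjugated — not aromatic (cyclobutane).

0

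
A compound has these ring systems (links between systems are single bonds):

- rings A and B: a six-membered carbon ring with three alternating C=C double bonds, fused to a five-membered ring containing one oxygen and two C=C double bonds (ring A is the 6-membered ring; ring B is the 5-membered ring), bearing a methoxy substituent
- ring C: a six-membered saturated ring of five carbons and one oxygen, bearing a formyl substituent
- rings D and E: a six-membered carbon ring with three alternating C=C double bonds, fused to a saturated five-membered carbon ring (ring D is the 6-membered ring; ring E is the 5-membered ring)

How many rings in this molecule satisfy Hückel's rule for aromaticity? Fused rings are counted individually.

3

Rings A and B form a fused bicyclic system (with one oxygen) with 9 sp² atoms and 10 π electrons from ring double bonds plus a heteroatom lone pair. 10 = 4(2)+2, so the system is aromatic and both rings count as aromatic (benzofuran).
Ring C has only sp³ atoms, so it is not fully conjugated — not aromatic (tetrahydropyran).
Ring D is fully conjugated (every ring atom contributes a p orbital); 3 ring double bonds give 6 π electrons. Since 6 = 4n+2 (n=1), ring D is aromatic (benzene ring).
Ring E has three sp³ carbons, so it is not fully conjugated — not aromatic (cyclopentane ring).
Aromatic: A, B, D. Total: 3.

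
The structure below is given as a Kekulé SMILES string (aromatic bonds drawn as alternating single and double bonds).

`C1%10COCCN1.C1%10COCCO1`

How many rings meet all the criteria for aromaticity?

The SMILES encodes a six-membered saturated ring with an oxygen and an N–H nitrogen at positions 1 and 4; a six-membered saturated ring with oxygens at positions 1 and 4.
The 6-membered ring with one oxygen and one N–H (1,4) has only sp³ atoms, so it is not fully conjugated — not aromatic (morpholine).
The 6-membered ring with two oxygens (1,4) has only sp³ atoms, so it is not fully conjugated — not aromatic (1,4-dioxane).
None of the rings are aromatic. Total: 0.

0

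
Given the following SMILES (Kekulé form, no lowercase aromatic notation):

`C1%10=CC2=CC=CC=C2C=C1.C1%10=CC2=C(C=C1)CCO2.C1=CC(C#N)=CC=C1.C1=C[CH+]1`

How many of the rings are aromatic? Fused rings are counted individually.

5

The SMILES encodes two fused six-membered carbon rings, each with three alternating C=C double bonds; a six-membered carbon ring with three alternating C=C double bonds, fused to a five-membered ring containing one oxygen and two sp³ carbons; a six-membered carbon ring with three alternating C=C double bonds; a three-membered all-carbon ring bearing a positive charge on one carbon, with one C=C double bond.
The fused 6/6-membered bicyclic is a single π system with 10 sp² atoms and 10 π electrons from ring double bonds. 10 = 4(2)+2, so the system is aromatic and both rings count as aromatic (naphthalene).
The 6-membered ring has a continuous p-orbital overlap around the ring; 3 ring double bonds give 6 π electrons. That satisfies 4n+2 with n=1, so it is aromatic (benzene ring).
The 5-membered ring with one oxygen has two sp³ carbons, so it is not fully conjugated — not aromatic (oxolane ring).
The second 6-membered ring is planar and fully conjugated; 3 ring double bonds give 6 π electrons. Since 6 = 4n+2 (n=1), it is aromatic (benzene).
The 3-membered ring has a continuous p-orbital overlap around the ring; 1 ring double bond (2 π electrons) plus the carbocation's empty p orbital (0, but keeps the ring conjugated) give 2 π electrons. 2 = 4(0)+2, so it is aromatic (cyclopropenyl cation).
5 of the 6 rings are aromatic. Total: 5.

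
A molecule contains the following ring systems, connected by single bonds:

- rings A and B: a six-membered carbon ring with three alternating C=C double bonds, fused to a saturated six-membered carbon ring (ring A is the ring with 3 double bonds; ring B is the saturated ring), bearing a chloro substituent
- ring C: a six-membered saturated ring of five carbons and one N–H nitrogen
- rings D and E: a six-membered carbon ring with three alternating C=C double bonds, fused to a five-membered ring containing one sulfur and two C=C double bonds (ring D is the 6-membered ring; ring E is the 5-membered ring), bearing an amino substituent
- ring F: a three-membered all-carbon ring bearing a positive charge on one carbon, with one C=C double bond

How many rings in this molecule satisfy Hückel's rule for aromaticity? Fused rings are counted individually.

4

Ring A is planar and fully conjugated; 3 ring double bonds give 6 π electrons. Since 6 = 4n+2 (n=1), ring A is aromatic (benzene ring).
Ring B has four sp³ carbons, so it is not fully conjugated — not aromatic (cyclohexane ring).
Ring C has only sp³ atoms, so it is not fully conjugated — not aromatic (piperidine).
Rings D and E form a fused bicyclic system (with one sulfur) with 9 sp² atoms and 10 π electrons from ring double bonds plus a heteroatom lone pair. 10 = 4(2)+2, so the system is aromatic and both rings count as aromatic (benzothiophene).
Ring F has a continuous p-orbital overlap around the ring; 1 ring double bond (2 π electrons) plus the carbocation's empty p orbital (0, but keeps the ring conjugated) give 2 π electrons. That satisfies 4n+2 with n=0, so ring F is aromatic (cyclopropenyl cation).
Aromatic: A, D, E, F. Total: 4.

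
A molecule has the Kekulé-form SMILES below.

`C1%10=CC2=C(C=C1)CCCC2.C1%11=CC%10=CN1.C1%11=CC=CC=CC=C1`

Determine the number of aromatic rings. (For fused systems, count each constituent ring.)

The SMILES encodes a six-membered carbon ring with three alternating C=C double bonds, fused to a saturated six-membered carbon ring; a five-membered ring of four carbons and one nitrogen bearing a hydrogen, with two C=C double bonds; an eight-membered carbon ring with four alternating C=C double bonds.
The 6-membered ring has a continuous p-orbital overlap around the ring; 3 ring double bonds give 6 π electrons. 6 = 4(1)+2, so it is aromatic (benzene ring).
The second 6-membered ring has four sp³ carbons, so it is not fully conjugated — not aromatic (cyclohexane ring).
The 5-membered ring with one N–H has a continuous p-orbital overlap around the ring; 2 ring double bonds (4 π electrons) plus a heteroatom lone pair (2) give 6 π electrons. Since 6 = 4n+2 (n=1), it is aromatic (pyrrole).
The 8-membered ring has only sp² ring atoms; a planar conformation would have a fully conjugated π system of 8 electrons. But 8 = 4(2), which is 4n not 4n+2, so it is not aromatic (cyclooctatetraene) — cyclooctatetraene distorts into a non-planar tub to avoid antiaromaticity.
2 of the 4 rings are aromatic. Total: 2.

2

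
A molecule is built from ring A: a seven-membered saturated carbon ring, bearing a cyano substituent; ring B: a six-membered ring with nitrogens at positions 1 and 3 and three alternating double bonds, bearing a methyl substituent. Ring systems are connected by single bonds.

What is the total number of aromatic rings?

Ring A has only sp³ atoms, so it is not fully conjugated — not aromatic (cycloheptane).
Ring B has a continuous p-orbital overlap around the ring; 3 ring double bonds give 6 π electrons. That satisfies 4n+2 with n=1, so ring B is aromatic (pyrimidine).
Aromatic: B. Total: 1.

1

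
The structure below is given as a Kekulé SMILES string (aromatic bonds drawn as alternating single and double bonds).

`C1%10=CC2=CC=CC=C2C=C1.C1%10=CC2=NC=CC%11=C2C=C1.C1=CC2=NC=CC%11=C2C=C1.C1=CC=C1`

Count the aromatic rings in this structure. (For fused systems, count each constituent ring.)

The SMILES encodes two fused six-membered carbon rings, each with three alternating C=C double bonds; two fused six-membered rings, each with three alternating double bonds; one ring is all carbon and the other has one ring nitrogen; two fused six-membered rings, each with three alternating double bonds; one ring is all carbon and the other has one ring nitrogen; a four-membered carbon ring with two alternating C=C double bonds.
The fused 6/6-membered bicyclic is a single π system with 10 sp² atoms and 10 π electrons from ring double bonds. 10 = 4(2)+2, so the system is aromatic and both rings count as aromatic (naphthalene).
The fused 6/6-membered bicyclic (with one nitrogen) is a single π system with 10 sp² atoms and 10 π electrons from ring double bonds. 10 = 4(2)+2, so the system is aromatic and both rings count as aromatic (quinoline).
The fused 6/6-membered bicyclic (with one nitrogen) is a single π system with 10 sp² atoms and 10 π electrons from ring double bonds. 10 = 4(2)+2, so the system is aromatic and both rings count as aromatic (quinoline).
The 4-membered ring has only sp² ring atoms; a planar conformation would have a fully conjugated π system of 4 electrons. But 4 = 4(1), which is 4n not 4n+2, so it is not aromatic (cyclobutadiene) — cyclobutadiene is antiaromatic and distorts to a rectangle.
6 of the 7 rings are aromatic. Total: 6.

6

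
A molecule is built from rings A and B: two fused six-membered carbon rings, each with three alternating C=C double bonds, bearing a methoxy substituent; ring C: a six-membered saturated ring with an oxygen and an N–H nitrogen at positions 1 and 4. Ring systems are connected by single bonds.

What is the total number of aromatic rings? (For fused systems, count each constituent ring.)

Rings A and B form a fused bicyclic system with 10 sp² atoms and 10 π electrons from ring double bonds. 10 = 4(2)+2, so the system is aromatic and both rings count as aromatic (naphthalene).
Ring C has only sp³ atoms, so it is not fully conjugated — not aromatic (morpholine).
Aromatic: A, B. Total: 2.

2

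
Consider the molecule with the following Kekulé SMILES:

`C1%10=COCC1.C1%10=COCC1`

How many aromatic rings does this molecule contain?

The SMILES encodes a five-membered ring of four carbons and one oxygen, with one C=C double bond and two sp³ carbons; a five-membered ring of four carbons and one oxygen, with one C=C double bond and two sp³ carbons.
The 5-membered ring with one oxygen has two sp³ carbons, so it is not fully conjugated — not aromatic (2,3-dihydrofuran).
The second 5-membered ring with one oxygen has two sp³ carbons, so it is not fully conjugated — not aromatic (2,3-dihydrofuran).
None of the rings are aromatic. Total: 0.

0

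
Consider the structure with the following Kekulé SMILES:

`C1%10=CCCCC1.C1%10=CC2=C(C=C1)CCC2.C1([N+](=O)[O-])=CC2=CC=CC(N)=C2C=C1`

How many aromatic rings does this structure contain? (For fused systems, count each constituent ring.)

3

The SMILES encodes a six-membered carbon ring with one C=C double bond; a six-membered carbon ring with three alternating C=C double bonds, fused to a saturated five-membered carbon ring; two fused six-membered carbon rings, each with three alternating C=C double bonds.
The 6-membered ring has four sp³ carbons, so it is not fully conjugated — not aromatic (cyclohexene).
The second 6-membered ring is planar and fully conjugated; 3 ring double bonds give 6 π electrons. Since 6 = 4n+2 (n=1), it is aromatic (benzene ring).
The 5-membered ring has three sp³ carbons, so it is not fully conjugated — not aromatic (cyclopentane ring).
The fused 6/6-membered bicyclic is a single π system with 10 sp² atoms and 10 π electrons from ring double bonds. 10 = 4(2)+2, so the system is aromatic and both rings count as aromatic (naphthalene).
3 of the 5 rings are aromatic. Total: 3.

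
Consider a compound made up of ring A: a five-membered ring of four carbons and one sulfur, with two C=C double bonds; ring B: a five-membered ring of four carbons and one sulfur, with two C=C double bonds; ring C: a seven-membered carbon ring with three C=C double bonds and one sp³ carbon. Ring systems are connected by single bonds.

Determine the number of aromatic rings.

2

Ring A has a continuous p-orbital overlap around the ring; 2 ring double bonds (4 π electrons) plus a heteroatom lone pair (2) give 6 π electrons. That satisfies 4n+2 with n=1, so ring A is aromatic (thiophene).
Ring B is planar and fully conjugated; 2 ring double bonds (4 π electrons) plus a heteroatom lone pair (2) give 6 π electrons. Since 6 = 4n+2 (n=1), ring B is aromatic (thiophene).
Ring C has one sp³ carbon, so it is not fully conjugated — not aromatic (cycloheptatriene).
Aromatic: A, B. Total: 2.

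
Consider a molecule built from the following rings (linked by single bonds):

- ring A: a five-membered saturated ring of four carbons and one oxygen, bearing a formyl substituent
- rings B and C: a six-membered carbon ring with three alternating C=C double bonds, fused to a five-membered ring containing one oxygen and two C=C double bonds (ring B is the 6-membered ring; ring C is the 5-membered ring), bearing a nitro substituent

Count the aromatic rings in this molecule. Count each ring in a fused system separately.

2

Ring A has only sp³ atoms, so it is not fully conjugated — not aromatic (tetrahydrofuran).
Rings B and C form a fused bicyclic system (with one oxygen) with 9 sp² atoms and 10 π electrons from ring double bonds plus a heteroatom lone pair. 10 = 4(2)+2, so the system is aromatic and both rings count as aromatic (benzofuran).
Aromatic: B, C. Total: 2.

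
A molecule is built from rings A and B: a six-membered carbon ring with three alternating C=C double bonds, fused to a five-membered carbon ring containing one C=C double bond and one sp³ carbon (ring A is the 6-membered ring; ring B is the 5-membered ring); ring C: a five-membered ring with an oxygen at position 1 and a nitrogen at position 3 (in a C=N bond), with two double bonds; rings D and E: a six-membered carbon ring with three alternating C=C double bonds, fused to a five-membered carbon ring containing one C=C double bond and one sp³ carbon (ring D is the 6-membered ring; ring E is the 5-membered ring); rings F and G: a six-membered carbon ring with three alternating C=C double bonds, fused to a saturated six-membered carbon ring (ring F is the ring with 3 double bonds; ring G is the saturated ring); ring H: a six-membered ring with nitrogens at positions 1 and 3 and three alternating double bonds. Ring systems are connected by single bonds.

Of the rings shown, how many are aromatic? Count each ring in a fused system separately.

5

Ring A is fully conjugated (every ring atom contributes a p orbital); 3 ring double bonds give 6 π electrons. Since 6 = 4n+2 (n=1), ring A is aromatic (benzene ring).
Ring B has one sp³ carbon, so it is not fully conjugated — not aromatic (cyclopentene ring).
Ring C is planar and fully conjugated; 2 ring double bonds (4 π electrons) plus a heteroatom lone pair (2) give 6 π electrons. That satisfies 4n+2 with n=1, so ring C is aromatic (oxazole).
Ring D has a continuous p-orbital overlap around the ring; 3 ring double bonds give 6 π electrons. Since 6 = 4n+2 (n=1), ring D is aromatic (benzene ring).
Ring E has one sp³ carbon, so it is not fully conjugated — not aromatic (cyclopentene ring).
Ring F has a continuous p-orbital overlap around the ring; 3 ring double bonds give 6 π electrons. 6 = 4(1)+2, so ring F is aromatic (benzene ring).
Ring G has four sp³ carbons, so it is not fully conjugated — not aromatic (cyclohexane ring).
Ring H has a continuous p-orbital overlap around the ring; 3 ring double bonds give 6 π electrons. Since 6 = 4n+2 (n=1), ring H is aromatic (pyrimidine).
Aromatic: A, C, D, F, H. Total: 5.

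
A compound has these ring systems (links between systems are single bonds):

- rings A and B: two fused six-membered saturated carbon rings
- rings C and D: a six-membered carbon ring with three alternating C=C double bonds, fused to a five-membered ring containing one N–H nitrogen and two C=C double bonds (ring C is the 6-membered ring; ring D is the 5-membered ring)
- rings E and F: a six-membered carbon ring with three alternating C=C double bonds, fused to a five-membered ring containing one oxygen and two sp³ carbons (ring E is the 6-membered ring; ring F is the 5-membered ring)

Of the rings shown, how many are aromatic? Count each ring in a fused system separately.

3

Ring A has only sp³ atoms, so it is not fully conjugated — not aromatic (cyclohexane ring).
Ring B has only sp³ atoms, so it is not fully conjugated — not aromatic (cyclohexane ring).
Rings C and D form a fused bicyclic system (with one N–H) with 9 sp² atoms and 10 π electrons from ring double bonds plus a heteroatom lone pair. 10 = 4(2)+2, so the system is aromatic and both rings count as aromatic (indole).
Ring E is planar and fully conjugated; 3 ring double bonds give 6 π electrons. 6 = 4(1)+2, so ring E is aromatic (benzene ring).
Ring F has two sp³ carbons, so it is not fully conjugated — not aromatic (oxolane ring).
Aromatic: C, D, E. Total: 3.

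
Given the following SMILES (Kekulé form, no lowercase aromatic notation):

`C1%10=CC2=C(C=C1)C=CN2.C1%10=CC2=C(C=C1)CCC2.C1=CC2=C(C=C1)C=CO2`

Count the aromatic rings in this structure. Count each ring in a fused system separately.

The SMILES encodes a six-membered carbon ring with three alternating C=C double bonds, fused to a five-membered ring containing one N–H nitrogen and two C=C double bonds; a six-membered carbon ring with three alternating C=C double bonds, fused to a saturated five-membered carbon ring; a six-membered carbon ring with three alternating C=C double bonds, fused to a five-membered ring containing one oxygen and two C=C double bonds.
The fused 6/5-membered bicyclic (with one N–H) is a single π system with 9 sp² atoms and 10 π electrons from ring double bonds plus a heteroatom lone pair. 10 = 4(2)+2, so the system is aromatic and both rings count as aromatic (indole).
The 6-membered ring is fully conjugated (every ring atom contributes a p orbital); 3 ring double bonds give 6 π electrons. Since 6 = 4n+2 (n=1), it is aromatic (benzene ring).
The 5-membered ring has three sp³ carbons, so it is not fully conjugated — not aromatic (cyclopentane ring).
The fused 6/5-membered bicyclic (with one oxygen) is a single π system with 9 sp² atoms and 10 π electrons from ring double bonds plus a heteroatom lone pair. 10 = 4(2)+2, so the system is aromatic and both rings count as aromatic (benzofuran).
5 of the 6 rings are aromatic. Total: 5.

5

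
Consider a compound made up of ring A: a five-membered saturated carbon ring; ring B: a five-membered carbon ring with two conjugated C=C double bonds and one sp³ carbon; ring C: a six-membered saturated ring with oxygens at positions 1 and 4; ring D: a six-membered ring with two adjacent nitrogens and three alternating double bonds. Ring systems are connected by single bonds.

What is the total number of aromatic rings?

1

Ring A has only sp³ atoms, so it is not fully conjugated — not aromatic (cyclopentane).
Ring B has one sp³ carbon, so it is not fully conjugated — not aromatic (cyclopentadiene).
Ring C has only sp³ atoms, so it is not fully conjugated — not aromatic (1,4-dioxane).
Ring D has a continuous p-orbital overlap around the ring; 3 ring double bonds give 6 π electrons. That satisfies 4n+2 with n=1, so ring D is aromatic (pyridazine).
Aromatic: D. Total: 1.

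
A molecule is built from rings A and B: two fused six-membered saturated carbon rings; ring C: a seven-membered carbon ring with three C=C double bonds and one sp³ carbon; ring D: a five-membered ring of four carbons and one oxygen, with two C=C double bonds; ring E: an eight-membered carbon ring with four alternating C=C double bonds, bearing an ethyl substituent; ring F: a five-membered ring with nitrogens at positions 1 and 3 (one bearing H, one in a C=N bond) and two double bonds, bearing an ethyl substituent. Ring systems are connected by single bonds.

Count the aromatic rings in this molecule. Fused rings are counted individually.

Ring A has only sp³ atoms, so it is not fully conjugated — not aromatic (cyclohexane ring).
Ring B has only sp³ atoms, so it is not fully conjugated — not aromatic (cyclohexane ring).
Ring C has one sp³ carbon, so it is not fully conjugated — not aromatic (cycloheptatriene).
Ring D is fully conjugated (every ring atom contributes a p orbital); 2 ring double bonds (4 π electrons) plus a heteroatom lone pair (2) give 6 π electrons. 6 = 4(1)+2, so ring D is aromatic (furan).
Ring E has only sp² ring atoms; a planar conformation would have a fully conjugated π system of 8 electrons. But 8 = 4(2), which is 4n not 4n+2, so ring E is not aromatic (cyclooctatetraene) — cyclooctatetraene distorts into a non-planar tub to avoid antiaromaticity.
Ring F has a continuous p-orbital overlap around the ring; 2 ring double bonds (4 π electrons) plus a heteroatom lone pair (2) give 6 π electrons. Since 6 = 4n+2 (n=1), ring F is aromatic (imidazole).
Aromatic: D, F. Total: 2.

2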